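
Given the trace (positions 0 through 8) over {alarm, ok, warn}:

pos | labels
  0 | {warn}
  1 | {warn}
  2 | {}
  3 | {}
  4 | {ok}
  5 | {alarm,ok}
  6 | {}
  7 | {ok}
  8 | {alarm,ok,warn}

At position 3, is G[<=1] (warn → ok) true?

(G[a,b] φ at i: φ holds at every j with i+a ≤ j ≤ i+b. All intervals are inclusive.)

Check (warn → ok) at every j in [3,4]:
  j=3: antecedent false → ✓
  j=4: antecedent false → ✓
All positions satisfy it → formula holds.

True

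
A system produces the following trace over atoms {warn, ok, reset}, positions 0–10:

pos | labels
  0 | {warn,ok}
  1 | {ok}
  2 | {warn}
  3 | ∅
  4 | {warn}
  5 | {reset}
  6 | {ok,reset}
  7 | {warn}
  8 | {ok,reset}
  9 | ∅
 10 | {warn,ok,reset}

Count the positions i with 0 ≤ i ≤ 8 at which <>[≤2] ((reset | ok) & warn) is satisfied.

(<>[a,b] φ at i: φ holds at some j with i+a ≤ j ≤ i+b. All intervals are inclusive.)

Evaluate at each i in [0,8]:
  i=0: ✓ (witness j=0)
  i=1: ✗ (none in [1,3])
  i=2: ✗ (none in [2,4])
  i=3: ✗ (none in [3,5])
  i=4: ✗ (none in [4,6])
  i=5: ✗ (none in [5,7])
  i=6: ✗ (none in [6,8])
  i=7: ✗ (none in [7,9])
  i=8: ✓ (witness j=10)
Positions where it holds: {0, 8} → 2.

2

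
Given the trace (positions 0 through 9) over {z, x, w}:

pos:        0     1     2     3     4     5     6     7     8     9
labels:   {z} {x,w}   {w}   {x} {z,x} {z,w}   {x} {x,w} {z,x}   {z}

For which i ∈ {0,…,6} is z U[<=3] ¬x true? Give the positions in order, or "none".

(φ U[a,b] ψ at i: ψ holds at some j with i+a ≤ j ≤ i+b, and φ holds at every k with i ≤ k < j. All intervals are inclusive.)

0, 2, 4, 5

Evaluate at each i in [0,6]:
  i=0: ✓ (rhs at j=0)
  i=1: ✗ (lhs fails at k=1 before rhs at j=2)
  i=2: ✓ (rhs at j=2)
  i=3: ✗ (lhs fails at k=3 before rhs at j=5)
  i=4: ✓ (rhs at j=5; lhs holds on [4,4])
  i=5: ✓ (rhs at j=5)
  i=6: ✗ (lhs fails at k=6 before rhs at j=9)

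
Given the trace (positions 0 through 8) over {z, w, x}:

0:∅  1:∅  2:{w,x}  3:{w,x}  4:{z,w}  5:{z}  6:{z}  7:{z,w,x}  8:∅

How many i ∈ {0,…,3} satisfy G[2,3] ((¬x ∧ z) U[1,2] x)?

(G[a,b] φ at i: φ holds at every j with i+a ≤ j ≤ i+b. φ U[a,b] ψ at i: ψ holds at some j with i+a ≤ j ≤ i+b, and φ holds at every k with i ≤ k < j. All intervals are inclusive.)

Evaluate at each i in [0,3]:
  i=0: ✗ (fails at j=2)
  i=1: ✗ (fails at j=3)
  i=2: ✗ (fails at j=4)
  i=3: ✓ (all of [5,6])
Positions where it holds: {3} → 1.

1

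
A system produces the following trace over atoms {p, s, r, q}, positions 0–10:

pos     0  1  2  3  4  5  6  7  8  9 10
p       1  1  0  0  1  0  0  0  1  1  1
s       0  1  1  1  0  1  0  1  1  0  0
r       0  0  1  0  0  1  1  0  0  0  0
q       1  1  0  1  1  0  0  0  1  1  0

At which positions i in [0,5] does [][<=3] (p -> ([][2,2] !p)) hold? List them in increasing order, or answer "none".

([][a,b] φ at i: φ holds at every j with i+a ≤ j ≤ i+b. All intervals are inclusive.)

Evaluate at each i in [0,5]:
  i=0: ✓ (all of [0,3])
  i=1: ✓ (all of [1,4])
  i=2: ✓ (all of [2,5])
  i=3: ✓ (all of [3,6])
  i=4: ✓ (all of [4,7])
  i=5: ✗ (fails at j=8)

0, 1, 2, 3, 4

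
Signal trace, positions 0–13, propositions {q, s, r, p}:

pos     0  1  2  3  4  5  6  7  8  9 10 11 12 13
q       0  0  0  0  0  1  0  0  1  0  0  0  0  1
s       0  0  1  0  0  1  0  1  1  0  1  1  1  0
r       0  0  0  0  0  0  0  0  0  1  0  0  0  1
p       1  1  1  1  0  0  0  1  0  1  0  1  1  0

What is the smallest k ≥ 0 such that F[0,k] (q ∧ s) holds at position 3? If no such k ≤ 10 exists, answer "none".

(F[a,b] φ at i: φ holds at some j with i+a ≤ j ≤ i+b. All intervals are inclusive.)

2

Scan j = 3,4,… for (q ∧ s):
  j=3: fails
  j=4: fails
  j=5: holds
First hit at j=5, so smallest k = 5-3 = 2.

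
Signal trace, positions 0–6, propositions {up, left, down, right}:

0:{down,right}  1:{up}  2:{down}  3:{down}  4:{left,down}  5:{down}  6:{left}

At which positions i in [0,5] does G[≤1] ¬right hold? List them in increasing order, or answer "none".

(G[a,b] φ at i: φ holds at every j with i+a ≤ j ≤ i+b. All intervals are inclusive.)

Evaluate at each i in [0,5]:
  i=0: ✗ (fails at j=0)
  i=1: ✓ (all of [1,2])
  i=2: ✓ (all of [2,3])
  i=3: ✓ (all of [3,4])
  i=4: ✓ (all of [4,5])
  i=5: ✓ (all of [5,6])

1, 2, 3, 4, 5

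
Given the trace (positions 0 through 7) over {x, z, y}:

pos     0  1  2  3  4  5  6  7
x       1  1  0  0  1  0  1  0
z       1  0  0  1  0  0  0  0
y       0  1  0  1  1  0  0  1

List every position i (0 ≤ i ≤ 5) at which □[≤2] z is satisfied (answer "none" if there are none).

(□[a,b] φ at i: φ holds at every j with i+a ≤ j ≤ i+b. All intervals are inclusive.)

none

Evaluate at each i in [0,5]:
  i=0: ✗ (fails at j=1)
  i=1: ✗ (fails at j=1)
  i=2: ✗ (fails at j=2)
  i=3: ✗ (fails at j=4)
  i=4: ✗ (fails at j=4)
  i=5: ✗ (fails at j=5)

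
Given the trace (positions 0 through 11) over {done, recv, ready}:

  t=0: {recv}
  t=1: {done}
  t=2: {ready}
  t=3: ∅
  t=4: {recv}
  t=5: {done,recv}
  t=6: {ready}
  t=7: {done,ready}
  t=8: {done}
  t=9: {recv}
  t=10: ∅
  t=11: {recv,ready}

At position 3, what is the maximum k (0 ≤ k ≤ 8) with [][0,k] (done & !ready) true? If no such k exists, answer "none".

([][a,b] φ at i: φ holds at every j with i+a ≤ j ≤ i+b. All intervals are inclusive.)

(done & !ready) must hold from j=3 onward; find where it first fails.
  j=3: fails → no k works.

none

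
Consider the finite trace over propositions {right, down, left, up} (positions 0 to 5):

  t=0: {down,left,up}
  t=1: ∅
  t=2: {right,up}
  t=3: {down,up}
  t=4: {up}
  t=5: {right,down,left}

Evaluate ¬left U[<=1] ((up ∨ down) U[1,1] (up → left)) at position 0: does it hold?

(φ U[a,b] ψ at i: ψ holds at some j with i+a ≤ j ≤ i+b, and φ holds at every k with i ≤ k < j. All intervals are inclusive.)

Need some j in [0,1] with ((up ∨ down) U[1,1] (up → left)), and ¬left at every k in [0,j-1].
  j=0: ((up ∨ down) U[1,1] (up → left)) holds; no prefix to check → satisfied.

True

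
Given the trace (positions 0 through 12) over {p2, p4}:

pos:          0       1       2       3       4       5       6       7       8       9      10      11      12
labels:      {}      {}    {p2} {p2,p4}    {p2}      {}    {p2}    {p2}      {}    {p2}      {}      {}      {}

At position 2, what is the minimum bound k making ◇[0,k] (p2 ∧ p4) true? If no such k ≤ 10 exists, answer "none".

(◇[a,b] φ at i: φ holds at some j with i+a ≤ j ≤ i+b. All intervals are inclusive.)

1

Scan j = 2,3,… for (p2 ∧ p4):
  j=2: fails
  j=3: holds
First hit at j=3, so smallest k = 3-2 = 1.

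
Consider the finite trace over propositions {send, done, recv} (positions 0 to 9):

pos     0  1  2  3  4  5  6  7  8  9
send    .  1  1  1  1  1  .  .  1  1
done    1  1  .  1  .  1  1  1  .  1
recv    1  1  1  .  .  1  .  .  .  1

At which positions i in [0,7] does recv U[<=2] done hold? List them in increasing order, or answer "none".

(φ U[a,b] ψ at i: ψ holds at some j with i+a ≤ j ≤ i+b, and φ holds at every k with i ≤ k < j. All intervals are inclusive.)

0, 1, 2, 3, 5, 6, 7

Evaluate at each i in [0,7]:
  i=0: ✓ (rhs at j=0)
  i=1: ✓ (rhs at j=1)
  i=2: ✓ (rhs at j=3; lhs holds on [2,2])
  i=3: ✓ (rhs at j=3)
  i=4: ✗ (lhs fails at k=4 before rhs at j=5)
  i=5: ✓ (rhs at j=5)
  i=6: ✓ (rhs at j=6)
  i=7: ✓ (rhs at j=7)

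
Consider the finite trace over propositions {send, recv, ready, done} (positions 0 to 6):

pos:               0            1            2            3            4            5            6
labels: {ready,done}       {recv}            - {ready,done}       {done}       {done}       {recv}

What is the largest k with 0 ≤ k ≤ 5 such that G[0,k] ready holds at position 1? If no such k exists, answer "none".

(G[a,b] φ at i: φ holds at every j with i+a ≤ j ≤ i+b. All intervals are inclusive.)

none

ready must hold from j=1 onward; find where it first fails.
  j=1: fails → no k works.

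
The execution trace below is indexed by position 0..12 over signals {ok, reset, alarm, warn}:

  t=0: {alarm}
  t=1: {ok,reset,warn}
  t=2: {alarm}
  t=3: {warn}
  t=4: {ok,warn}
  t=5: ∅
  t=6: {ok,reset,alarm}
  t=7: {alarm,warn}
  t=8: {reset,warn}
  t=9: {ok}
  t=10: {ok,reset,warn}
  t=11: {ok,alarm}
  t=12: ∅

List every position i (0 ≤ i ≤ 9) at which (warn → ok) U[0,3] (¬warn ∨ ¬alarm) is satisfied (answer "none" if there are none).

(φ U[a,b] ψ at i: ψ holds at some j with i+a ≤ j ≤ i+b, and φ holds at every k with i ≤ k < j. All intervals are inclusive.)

Evaluate at each i in [0,9]:
  i=0: ✓ (rhs at j=0)
  i=1: ✓ (rhs at j=1)
  i=2: ✓ (rhs at j=2)
  i=3: ✓ (rhs at j=3)
  i=4: ✓ (rhs at j=4)
  i=5: ✓ (rhs at j=5)
  i=6: ✓ (rhs at j=6)
  i=7: ✗ (lhs fails at k=7 before rhs at j=8)
  i=8: ✓ (rhs at j=8)
  i=9: ✓ (rhs at j=9)

0, 1, 2, 3, 4, 5, 6, 8, 9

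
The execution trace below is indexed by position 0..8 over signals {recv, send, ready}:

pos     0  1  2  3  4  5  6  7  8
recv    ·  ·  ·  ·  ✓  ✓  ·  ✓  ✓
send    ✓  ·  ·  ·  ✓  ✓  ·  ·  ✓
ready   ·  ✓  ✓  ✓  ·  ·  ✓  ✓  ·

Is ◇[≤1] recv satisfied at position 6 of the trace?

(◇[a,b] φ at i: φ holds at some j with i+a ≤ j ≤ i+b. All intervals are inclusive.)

Check recv at each j in [6,7]:
  j=6: false
  j=7: true
Found at j=7 → formula holds.

Holds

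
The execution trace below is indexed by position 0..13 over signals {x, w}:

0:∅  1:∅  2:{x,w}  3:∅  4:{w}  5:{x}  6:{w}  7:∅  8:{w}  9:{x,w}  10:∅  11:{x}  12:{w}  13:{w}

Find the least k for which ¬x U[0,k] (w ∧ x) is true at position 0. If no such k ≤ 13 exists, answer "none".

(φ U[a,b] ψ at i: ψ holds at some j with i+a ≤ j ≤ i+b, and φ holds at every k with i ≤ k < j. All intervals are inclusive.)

Need earliest j ≥ 0 with (w ∧ x), and ¬x at every k in [0,j-1].
  j=0: rhs fails.
  j=1: rhs fails.
  j=2: rhs holds; lhs holds on [0,1]. k = 2.

2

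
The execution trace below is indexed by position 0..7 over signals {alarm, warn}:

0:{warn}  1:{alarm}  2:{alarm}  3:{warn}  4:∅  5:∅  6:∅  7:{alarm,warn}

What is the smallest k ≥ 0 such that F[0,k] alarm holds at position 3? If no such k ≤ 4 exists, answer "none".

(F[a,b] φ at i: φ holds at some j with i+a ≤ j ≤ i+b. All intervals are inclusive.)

Scan j = 3,4,… for alarm:
  j=3: fails
  j=4: fails
  j=5: fails
  j=6: fails
  j=7: holds
First hit at j=7, so smallest k = 7-3 = 4.

4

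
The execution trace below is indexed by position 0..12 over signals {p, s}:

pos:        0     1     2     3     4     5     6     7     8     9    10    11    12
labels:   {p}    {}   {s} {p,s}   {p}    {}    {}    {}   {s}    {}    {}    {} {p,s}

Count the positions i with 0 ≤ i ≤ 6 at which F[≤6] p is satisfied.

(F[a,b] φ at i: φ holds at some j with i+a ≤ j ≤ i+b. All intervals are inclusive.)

Evaluate at each i in [0,6]:
  i=0: ✓ (witness j=0)
  i=1: ✓ (witness j=3)
  i=2: ✓ (witness j=3)
  i=3: ✓ (witness j=3)
  i=4: ✓ (witness j=4)
  i=5: ✗ (none in [5,11])
  i=6: ✓ (witness j=12)
Positions where it holds: {0, 1, 2, 3, 4, 6} → 6.

6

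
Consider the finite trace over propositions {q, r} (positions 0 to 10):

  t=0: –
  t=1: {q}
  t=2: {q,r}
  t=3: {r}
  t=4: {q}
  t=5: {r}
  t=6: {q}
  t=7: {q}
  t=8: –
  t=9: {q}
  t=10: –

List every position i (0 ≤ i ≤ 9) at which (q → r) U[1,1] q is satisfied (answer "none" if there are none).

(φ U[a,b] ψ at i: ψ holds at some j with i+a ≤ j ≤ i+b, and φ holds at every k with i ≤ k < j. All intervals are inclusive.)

0, 3, 5, 8

Evaluate at each i in [0,9]:
  i=0: ✓ (rhs at j=1; lhs holds on [0,0])
  i=1: ✗ (lhs fails at k=1 before rhs at j=2)
  i=2: ✗ (no rhs in [3,3])
  i=3: ✓ (rhs at j=4; lhs holds on [3,3])
  i=4: ✗ (no rhs in [5,5])
  i=5: ✓ (rhs at j=6; lhs holds on [5,5])
  i=6: ✗ (lhs fails at k=6 before rhs at j=7)
  i=7: ✗ (no rhs in [8,8])
  i=8: ✓ (rhs at j=9; lhs holds on [8,8])
  i=9: ✗ (no rhs in [10,10])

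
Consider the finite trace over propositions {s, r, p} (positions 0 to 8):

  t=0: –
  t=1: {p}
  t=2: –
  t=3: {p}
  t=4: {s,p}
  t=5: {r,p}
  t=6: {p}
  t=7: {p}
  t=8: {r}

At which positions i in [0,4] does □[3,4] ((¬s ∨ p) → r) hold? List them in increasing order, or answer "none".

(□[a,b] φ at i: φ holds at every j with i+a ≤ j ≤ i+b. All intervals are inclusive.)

Evaluate at each i in [0,4]:
  i=0: ✗ (fails at j=3)
  i=1: ✗ (fails at j=4)
  i=2: ✗ (fails at j=6)
  i=3: ✗ (fails at j=6)
  i=4: ✗ (fails at j=7)

none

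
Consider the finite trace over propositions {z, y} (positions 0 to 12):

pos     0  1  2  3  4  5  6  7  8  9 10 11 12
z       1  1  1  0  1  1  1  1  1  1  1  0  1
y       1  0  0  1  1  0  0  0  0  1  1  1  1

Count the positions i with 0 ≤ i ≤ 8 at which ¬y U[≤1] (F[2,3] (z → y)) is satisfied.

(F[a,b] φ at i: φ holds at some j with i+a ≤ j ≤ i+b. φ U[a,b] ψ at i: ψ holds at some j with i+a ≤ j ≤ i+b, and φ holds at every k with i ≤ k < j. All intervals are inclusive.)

Evaluate at each i in [0,8]:
  i=0: ✓ (rhs at j=0)
  i=1: ✓ (rhs at j=1)
  i=2: ✓ (rhs at j=2)
  i=3: ✗ (no rhs in [3,4])
  i=4: ✗ (no rhs in [4,5])
  i=5: ✓ (rhs at j=6; lhs holds on [5,5])
  i=6: ✓ (rhs at j=6)
  i=7: ✓ (rhs at j=7)
  i=8: ✓ (rhs at j=8)
Positions where it holds: {0, 1, 2, 5, 6, 7, 8} → 7.

7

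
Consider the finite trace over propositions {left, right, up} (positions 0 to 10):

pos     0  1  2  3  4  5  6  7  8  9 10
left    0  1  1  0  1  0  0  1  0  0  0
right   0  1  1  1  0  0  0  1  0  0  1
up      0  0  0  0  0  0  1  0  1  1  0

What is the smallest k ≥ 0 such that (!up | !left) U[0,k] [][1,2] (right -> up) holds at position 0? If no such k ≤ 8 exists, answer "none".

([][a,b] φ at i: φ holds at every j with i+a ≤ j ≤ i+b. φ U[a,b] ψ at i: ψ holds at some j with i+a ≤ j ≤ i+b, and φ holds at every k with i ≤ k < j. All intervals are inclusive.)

Need earliest j ≥ 0 with [][1,2] (right -> up), and (!up | !left) at every k in [0,j-1].
  j=0: rhs fails.
  j=1: rhs fails.
  j=2: rhs fails.
  j=3: rhs holds; lhs holds on [0,2]. k = 3.

3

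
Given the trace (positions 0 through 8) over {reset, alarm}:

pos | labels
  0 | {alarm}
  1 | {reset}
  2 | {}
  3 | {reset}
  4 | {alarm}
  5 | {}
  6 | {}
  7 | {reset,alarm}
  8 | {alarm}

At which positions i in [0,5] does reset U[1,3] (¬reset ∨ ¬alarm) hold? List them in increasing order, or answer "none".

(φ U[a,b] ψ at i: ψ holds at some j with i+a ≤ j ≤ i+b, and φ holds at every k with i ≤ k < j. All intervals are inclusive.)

Evaluate at each i in [0,5]:
  i=0: ✗ (lhs fails at k=0 before rhs at j=1)
  i=1: ✓ (rhs at j=2; lhs holds on [1,1])
  i=2: ✗ (lhs fails at k=2 before rhs at j=3)
  i=3: ✓ (rhs at j=4; lhs holds on [3,3])
  i=4: ✗ (lhs fails at k=4 before rhs at j=5)
  i=5: ✗ (lhs fails at k=5 before rhs at j=6)

1, 3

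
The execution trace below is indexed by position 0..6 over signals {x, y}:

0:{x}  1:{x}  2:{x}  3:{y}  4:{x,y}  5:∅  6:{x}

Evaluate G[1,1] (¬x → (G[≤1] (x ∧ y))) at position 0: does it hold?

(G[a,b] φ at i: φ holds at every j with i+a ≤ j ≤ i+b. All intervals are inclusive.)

Yes

Check (¬x → (G[≤1] (x ∧ y))) at every j in [1,1]:
  j=1: antecedent false → ✓
All positions satisfy it → formula holds.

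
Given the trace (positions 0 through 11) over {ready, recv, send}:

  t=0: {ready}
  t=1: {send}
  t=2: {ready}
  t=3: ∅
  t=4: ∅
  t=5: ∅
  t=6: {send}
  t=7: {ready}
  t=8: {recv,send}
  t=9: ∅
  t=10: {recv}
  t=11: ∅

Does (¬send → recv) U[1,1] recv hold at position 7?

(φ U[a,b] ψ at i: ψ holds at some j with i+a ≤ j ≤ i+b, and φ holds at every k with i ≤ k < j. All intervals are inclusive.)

Need some j in [8,8] with recv, and (¬send → recv) at every k in [7,j-1].
  j=8: recv holds, but (¬send → recv) fails at k=7 → not this j.
No j in the window works → until fails.

False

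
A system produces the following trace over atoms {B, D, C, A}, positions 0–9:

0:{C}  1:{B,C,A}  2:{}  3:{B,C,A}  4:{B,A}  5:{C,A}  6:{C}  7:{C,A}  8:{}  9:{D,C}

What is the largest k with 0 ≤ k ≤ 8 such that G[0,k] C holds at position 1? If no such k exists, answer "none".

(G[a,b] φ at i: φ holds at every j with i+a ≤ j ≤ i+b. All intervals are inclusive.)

0

C must hold from j=1 onward; find where it first fails.
  j=1: holds
  j=2: fails
Holds on [1,1], so largest k = 0.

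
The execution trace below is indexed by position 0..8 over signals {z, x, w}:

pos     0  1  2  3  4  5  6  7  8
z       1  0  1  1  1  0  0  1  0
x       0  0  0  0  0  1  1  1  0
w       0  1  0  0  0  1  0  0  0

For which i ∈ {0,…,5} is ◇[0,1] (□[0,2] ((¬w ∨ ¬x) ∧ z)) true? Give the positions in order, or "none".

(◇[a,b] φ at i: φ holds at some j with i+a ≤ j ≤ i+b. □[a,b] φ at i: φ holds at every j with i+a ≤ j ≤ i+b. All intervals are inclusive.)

Evaluate at each i in [0,5]:
  i=0: ✗ (none in [0,1])
  i=1: ✓ (witness j=2)
  i=2: ✓ (witness j=2)
  i=3: ✗ (none in [3,4])
  i=4: ✗ (none in [4,5])
  i=5: ✗ (none in [5,6])

1, 2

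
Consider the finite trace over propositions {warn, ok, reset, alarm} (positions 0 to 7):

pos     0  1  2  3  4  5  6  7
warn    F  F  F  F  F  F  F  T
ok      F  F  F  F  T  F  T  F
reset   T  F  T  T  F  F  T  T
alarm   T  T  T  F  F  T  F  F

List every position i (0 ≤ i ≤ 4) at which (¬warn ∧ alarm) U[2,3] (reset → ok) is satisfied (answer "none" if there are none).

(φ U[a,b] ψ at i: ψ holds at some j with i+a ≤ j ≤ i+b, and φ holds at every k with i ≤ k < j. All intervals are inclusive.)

Evaluate at each i in [0,4]:
  i=0: ✗ (no rhs in [2,3])
  i=1: ✗ (lhs fails at k=3 before rhs at j=4)
  i=2: ✗ (lhs fails at k=3 before rhs at j=4)
  i=3: ✗ (lhs fails at k=3 before rhs at j=5)
  i=4: ✗ (lhs fails at k=4 before rhs at j=6)

none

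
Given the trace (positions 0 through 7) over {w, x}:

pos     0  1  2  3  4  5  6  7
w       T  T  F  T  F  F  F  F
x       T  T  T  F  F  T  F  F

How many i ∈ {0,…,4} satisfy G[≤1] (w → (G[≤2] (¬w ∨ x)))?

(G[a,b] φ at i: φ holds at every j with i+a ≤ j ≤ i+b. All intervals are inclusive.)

Evaluate at each i in [0,4]:
  i=0: ✗ (fails at j=1)
  i=1: ✗ (fails at j=1)
  i=2: ✗ (fails at j=3)
  i=3: ✗ (fails at j=3)
  i=4: ✓ (all of [4,5])
Positions where it holds: {4} → 1.

1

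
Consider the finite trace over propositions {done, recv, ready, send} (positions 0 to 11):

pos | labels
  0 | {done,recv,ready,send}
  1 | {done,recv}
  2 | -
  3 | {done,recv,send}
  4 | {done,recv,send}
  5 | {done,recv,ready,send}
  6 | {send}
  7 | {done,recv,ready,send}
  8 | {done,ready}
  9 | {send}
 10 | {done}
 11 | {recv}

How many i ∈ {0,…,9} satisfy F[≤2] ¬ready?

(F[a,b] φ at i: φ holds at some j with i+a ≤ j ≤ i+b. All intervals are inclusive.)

10

Evaluate at each i in [0,9]:
  i=0: ✓ (witness j=1)
  i=1: ✓ (witness j=1)
  i=2: ✓ (witness j=2)
  i=3: ✓ (witness j=3)
  i=4: ✓ (witness j=4)
  i=5: ✓ (witness j=6)
  i=6: ✓ (witness j=6)
  i=7: ✓ (witness j=9)
  i=8: ✓ (witness j=9)
  i=9: ✓ (witness j=9)
Positions where it holds: {0, 1, 2, 3, 4, 5, 6, 7, 8, 9} → 10.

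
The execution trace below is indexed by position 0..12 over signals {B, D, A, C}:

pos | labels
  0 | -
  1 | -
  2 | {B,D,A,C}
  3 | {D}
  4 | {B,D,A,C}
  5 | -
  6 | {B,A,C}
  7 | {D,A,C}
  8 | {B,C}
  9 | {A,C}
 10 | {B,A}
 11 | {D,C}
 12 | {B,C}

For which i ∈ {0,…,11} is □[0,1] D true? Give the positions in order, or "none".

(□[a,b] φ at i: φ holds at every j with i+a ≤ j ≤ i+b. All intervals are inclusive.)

Evaluate at each i in [0,11]:
  i=0: ✗ (fails at j=0)
  i=1: ✗ (fails at j=1)
  i=2: ✓ (all of [2,3])
  i=3: ✓ (all of [3,4])
  i=4: ✗ (fails at j=5)
  i=5: ✗ (fails at j=5)
  i=6: ✗ (fails at j=6)
  i=7: ✗ (fails at j=8)
  i=8: ✗ (fails at j=8)
  i=9: ✗ (fails at j=9)
  i=10: ✗ (fails at j=10)
  i=11: ✗ (fails at j=12)

2, 3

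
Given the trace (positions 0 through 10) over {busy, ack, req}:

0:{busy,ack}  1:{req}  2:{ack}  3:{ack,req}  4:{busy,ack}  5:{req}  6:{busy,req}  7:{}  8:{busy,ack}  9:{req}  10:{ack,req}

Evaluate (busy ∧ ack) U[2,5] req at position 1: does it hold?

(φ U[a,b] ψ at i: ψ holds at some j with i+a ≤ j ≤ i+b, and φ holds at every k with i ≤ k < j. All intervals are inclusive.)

No

Need some j in [3,6] with req, and (busy ∧ ack) at every k in [1,j-1].
  j=3: req holds, but (busy ∧ ack) fails at k=1 → not this j.
  j=4: req false.
  j=5: req holds, but (busy ∧ ack) fails at k=1 → not this j.
  j=6: req holds, but (busy ∧ ack) fails at k=1 → not this j.
No j in the window works → until fails.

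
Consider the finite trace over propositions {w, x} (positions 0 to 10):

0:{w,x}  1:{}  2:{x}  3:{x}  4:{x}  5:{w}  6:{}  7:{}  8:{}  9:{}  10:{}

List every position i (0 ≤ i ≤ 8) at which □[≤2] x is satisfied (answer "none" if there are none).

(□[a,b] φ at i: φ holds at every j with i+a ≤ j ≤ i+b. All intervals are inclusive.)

2

Evaluate at each i in [0,8]:
  i=0: ✗ (fails at j=1)
  i=1: ✗ (fails at j=1)
  i=2: ✓ (all of [2,4])
  i=3: ✗ (fails at j=5)
  i=4: ✗ (fails at j=5)
  i=5: ✗ (fails at j=5)
  i=6: ✗ (fails at j=6)
  i=7: ✗ (fails at j=7)
  i=8: ✗ (fails at j=8)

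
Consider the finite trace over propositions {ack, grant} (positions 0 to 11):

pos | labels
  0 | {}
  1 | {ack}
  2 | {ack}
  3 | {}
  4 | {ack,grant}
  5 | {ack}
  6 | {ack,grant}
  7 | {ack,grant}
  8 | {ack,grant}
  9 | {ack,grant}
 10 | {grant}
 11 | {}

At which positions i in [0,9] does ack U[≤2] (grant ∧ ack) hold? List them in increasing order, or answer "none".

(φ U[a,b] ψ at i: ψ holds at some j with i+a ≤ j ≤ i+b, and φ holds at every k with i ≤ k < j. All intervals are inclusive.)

4, 5, 6, 7, 8, 9

Evaluate at each i in [0,9]:
  i=0: ✗ (no rhs in [0,2])
  i=1: ✗ (no rhs in [1,3])
  i=2: ✗ (lhs fails at k=3 before rhs at j=4)
  i=3: ✗ (lhs fails at k=3 before rhs at j=4)
  i=4: ✓ (rhs at j=4)
  i=5: ✓ (rhs at j=6; lhs holds on [5,5])
  i=6: ✓ (rhs at j=6)
  i=7: ✓ (rhs at j=7)
  i=8: ✓ (rhs at j=8)
  i=9: ✓ (rhs at j=9)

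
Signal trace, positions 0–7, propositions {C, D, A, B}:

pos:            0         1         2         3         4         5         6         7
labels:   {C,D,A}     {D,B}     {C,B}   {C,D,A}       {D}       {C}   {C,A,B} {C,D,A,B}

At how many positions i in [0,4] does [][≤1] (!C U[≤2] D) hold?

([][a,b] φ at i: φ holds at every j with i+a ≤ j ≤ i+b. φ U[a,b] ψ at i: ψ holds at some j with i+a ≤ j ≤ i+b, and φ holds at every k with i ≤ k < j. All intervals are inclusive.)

Evaluate at each i in [0,4]:
  i=0: ✓ (all of [0,1])
  i=1: ✗ (fails at j=2)
  i=2: ✗ (fails at j=2)
  i=3: ✓ (all of [3,4])
  i=4: ✗ (fails at j=5)
Positions where it holds: {0, 3} → 2.

2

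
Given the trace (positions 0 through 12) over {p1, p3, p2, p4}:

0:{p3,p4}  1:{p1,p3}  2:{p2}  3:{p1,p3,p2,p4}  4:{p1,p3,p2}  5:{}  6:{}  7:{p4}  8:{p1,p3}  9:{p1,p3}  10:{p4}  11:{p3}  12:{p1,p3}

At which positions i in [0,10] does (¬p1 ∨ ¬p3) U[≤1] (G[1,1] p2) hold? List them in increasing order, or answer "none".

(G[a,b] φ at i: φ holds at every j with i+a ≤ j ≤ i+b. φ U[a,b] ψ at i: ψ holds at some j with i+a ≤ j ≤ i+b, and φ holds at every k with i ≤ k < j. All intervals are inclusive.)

0, 1, 2, 3

Evaluate at each i in [0,10]:
  i=0: ✓ (rhs at j=1; lhs holds on [0,0])
  i=1: ✓ (rhs at j=1)
  i=2: ✓ (rhs at j=2)
  i=3: ✓ (rhs at j=3)
  i=4: ✗ (no rhs in [4,5])
  i=5: ✗ (no rhs in [5,6])
  i=6: ✗ (no rhs in [6,7])
  i=7: ✗ (no rhs in [7,8])
  i=8: ✗ (no rhs in [8,9])
  i=9: ✗ (no rhs in [9,10])
  i=10: ✗ (no rhs in [10,11])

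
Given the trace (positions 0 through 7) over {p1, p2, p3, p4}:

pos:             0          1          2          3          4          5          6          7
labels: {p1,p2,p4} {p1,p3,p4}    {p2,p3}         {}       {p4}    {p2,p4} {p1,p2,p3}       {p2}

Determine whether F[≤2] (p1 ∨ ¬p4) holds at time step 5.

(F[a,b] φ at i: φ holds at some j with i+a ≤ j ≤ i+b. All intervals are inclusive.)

True

Check (p1 ∨ ¬p4) at each j in [5,7]:
  j=5: false
  j=6: true
  j=7: true
Found at j=6 → formula holds.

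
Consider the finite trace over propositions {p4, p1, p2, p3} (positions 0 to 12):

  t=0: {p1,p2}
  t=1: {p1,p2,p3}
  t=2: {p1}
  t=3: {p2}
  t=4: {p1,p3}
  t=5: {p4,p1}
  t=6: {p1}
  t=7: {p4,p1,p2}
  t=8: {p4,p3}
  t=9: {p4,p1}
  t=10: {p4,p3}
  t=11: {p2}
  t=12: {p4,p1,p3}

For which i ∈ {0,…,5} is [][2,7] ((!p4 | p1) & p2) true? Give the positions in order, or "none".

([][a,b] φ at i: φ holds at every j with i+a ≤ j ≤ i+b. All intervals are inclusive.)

none

Evaluate at each i in [0,5]:
  i=0: ✗ (fails at j=2)
  i=1: ✗ (fails at j=4)
  i=2: ✗ (fails at j=4)
  i=3: ✗ (fails at j=5)
  i=4: ✗ (fails at j=6)
  i=5: ✗ (fails at j=8)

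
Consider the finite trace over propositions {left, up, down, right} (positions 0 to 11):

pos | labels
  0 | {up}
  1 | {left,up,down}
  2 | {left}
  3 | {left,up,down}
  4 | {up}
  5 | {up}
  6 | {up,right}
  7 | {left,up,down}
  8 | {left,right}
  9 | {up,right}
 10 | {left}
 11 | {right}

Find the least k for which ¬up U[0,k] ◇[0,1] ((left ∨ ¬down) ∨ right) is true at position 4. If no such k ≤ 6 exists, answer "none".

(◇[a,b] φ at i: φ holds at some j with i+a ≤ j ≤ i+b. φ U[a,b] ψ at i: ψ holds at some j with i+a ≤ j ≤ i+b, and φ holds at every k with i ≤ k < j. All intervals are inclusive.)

Need earliest j ≥ 4 with ◇[0,1] ((left ∨ ¬down) ∨ right), and ¬up at every k in [4,j-1].
  j=4: rhs holds (empty prefix). k = 0.

0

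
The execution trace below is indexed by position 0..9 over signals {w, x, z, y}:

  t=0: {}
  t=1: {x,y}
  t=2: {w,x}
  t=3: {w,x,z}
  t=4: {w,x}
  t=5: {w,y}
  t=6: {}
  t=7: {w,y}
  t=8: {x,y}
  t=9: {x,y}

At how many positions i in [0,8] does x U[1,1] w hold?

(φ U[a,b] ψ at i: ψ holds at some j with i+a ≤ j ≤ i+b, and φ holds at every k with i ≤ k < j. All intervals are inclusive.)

4

Evaluate at each i in [0,8]:
  i=0: ✗ (no rhs in [1,1])
  i=1: ✓ (rhs at j=2; lhs holds on [1,1])
  i=2: ✓ (rhs at j=3; lhs holds on [2,2])
  i=3: ✓ (rhs at j=4; lhs holds on [3,3])
  i=4: ✓ (rhs at j=5; lhs holds on [4,4])
  i=5: ✗ (no rhs in [6,6])
  i=6: ✗ (lhs fails at k=6 before rhs at j=7)
  i=7: ✗ (no rhs in [8,8])
  i=8: ✗ (no rhs in [9,9])
Positions where it holds: {1, 2, 3, 4} → 4.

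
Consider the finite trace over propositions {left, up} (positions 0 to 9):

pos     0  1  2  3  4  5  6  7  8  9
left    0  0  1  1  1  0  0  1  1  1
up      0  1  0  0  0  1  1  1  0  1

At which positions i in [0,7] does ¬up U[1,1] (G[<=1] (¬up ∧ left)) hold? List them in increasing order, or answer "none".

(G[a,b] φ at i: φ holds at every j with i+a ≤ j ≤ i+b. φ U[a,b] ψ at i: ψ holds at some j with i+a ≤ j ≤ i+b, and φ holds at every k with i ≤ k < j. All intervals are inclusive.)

2

Evaluate at each i in [0,7]:
  i=0: ✗ (no rhs in [1,1])
  i=1: ✗ (lhs fails at k=1 before rhs at j=2)
  i=2: ✓ (rhs at j=3; lhs holds on [2,2])
  i=3: ✗ (no rhs in [4,4])
  i=4: ✗ (no rhs in [5,5])
  i=5: ✗ (no rhs in [6,6])
  i=6: ✗ (no rhs in [7,7])
  i=7: ✗ (no rhs in [8,8])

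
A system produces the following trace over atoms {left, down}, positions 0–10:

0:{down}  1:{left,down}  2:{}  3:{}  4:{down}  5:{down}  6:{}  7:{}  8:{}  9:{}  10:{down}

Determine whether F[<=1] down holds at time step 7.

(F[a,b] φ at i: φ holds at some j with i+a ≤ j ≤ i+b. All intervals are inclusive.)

Check down at each j in [7,8]:
  j=7: false
  j=8: false
No position in the window satisfies it → formula fails.

False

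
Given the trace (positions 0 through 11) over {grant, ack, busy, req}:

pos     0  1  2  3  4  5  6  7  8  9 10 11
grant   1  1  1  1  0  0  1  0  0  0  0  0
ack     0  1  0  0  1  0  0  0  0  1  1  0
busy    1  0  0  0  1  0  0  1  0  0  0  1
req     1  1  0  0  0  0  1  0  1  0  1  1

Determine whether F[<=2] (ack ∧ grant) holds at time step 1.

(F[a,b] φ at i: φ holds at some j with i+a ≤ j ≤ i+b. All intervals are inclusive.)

Check (ack ∧ grant) at each j in [1,3]:
  j=1: true
  j=2: false
  j=3: false
Found at j=1 → formula holds.

True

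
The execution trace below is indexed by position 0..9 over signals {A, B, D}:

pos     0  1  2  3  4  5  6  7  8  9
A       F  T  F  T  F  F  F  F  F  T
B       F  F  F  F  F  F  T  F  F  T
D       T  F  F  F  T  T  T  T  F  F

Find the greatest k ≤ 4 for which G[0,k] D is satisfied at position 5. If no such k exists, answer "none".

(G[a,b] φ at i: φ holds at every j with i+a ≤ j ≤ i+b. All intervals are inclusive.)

2

D must hold from j=5 onward; find where it first fails.
  j=5: holds
  j=6: holds
  j=7: holds
  j=8: fails
Holds on [5,7], so largest k = 2.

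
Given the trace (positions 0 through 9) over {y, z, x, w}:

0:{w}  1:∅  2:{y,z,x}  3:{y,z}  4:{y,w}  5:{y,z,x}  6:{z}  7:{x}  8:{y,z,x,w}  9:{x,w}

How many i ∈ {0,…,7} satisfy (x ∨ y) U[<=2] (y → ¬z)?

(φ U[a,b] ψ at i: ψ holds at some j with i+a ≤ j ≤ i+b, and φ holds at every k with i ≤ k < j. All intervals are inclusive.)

8

Evaluate at each i in [0,7]:
  i=0: ✓ (rhs at j=0)
  i=1: ✓ (rhs at j=1)
  i=2: ✓ (rhs at j=4; lhs holds on [2,3])
  i=3: ✓ (rhs at j=4; lhs holds on [3,3])
  i=4: ✓ (rhs at j=4)
  i=5: ✓ (rhs at j=6; lhs holds on [5,5])
  i=6: ✓ (rhs at j=6)
  i=7: ✓ (rhs at j=7)
Positions where it holds: {0, 1, 2, 3, 4, 5, 6, 7} → 8.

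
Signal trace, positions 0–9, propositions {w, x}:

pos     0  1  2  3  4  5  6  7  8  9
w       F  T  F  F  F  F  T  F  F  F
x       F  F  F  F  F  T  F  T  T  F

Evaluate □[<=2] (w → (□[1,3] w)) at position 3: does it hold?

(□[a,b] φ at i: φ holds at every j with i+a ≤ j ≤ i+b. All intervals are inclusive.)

Check (w → (□[1,3] w)) at every j in [3,5]:
  j=3: antecedent false → ✓
  j=4: antecedent false → ✓
  j=5: antecedent false → ✓
All positions satisfy it → formula holds.

True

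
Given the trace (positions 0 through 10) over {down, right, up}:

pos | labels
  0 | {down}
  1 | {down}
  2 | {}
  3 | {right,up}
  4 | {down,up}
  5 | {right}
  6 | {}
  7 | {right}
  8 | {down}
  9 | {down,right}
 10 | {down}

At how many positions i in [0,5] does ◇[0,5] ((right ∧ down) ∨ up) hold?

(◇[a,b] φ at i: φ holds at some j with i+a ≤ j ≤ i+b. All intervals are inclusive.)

Evaluate at each i in [0,5]:
  i=0: ✓ (witness j=3)
  i=1: ✓ (witness j=3)
  i=2: ✓ (witness j=3)
  i=3: ✓ (witness j=3)
  i=4: ✓ (witness j=4)
  i=5: ✓ (witness j=9)
Positions where it holds: {0, 1, 2, 3, 4, 5} → 6.

6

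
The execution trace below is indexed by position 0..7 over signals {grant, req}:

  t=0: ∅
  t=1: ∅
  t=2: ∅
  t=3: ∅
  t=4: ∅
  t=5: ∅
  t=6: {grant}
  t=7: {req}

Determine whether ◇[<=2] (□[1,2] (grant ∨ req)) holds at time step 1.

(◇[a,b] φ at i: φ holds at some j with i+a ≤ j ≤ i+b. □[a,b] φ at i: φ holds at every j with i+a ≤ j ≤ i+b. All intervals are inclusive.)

Check □[1,2] (grant ∨ req) at each j in [1,3]:
  j=1: fails at 2
  j=2: fails at 3
  j=3: fails at 4
No position in the window satisfies it → formula fails.

No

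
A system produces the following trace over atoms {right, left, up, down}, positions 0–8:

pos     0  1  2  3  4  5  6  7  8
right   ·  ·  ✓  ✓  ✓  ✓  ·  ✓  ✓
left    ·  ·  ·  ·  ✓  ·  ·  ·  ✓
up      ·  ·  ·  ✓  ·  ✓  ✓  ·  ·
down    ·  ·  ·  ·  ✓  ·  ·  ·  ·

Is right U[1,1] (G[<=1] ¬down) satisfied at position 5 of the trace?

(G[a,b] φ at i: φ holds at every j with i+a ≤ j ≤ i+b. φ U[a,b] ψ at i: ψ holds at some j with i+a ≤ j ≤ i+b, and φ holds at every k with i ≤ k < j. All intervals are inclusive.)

Yes

Need some j in [6,6] with G[<=1] ¬down, and right at every k in [5,j-1].
  j=6: G[<=1] ¬down holds; right holds at every k in [5,5] → satisfied.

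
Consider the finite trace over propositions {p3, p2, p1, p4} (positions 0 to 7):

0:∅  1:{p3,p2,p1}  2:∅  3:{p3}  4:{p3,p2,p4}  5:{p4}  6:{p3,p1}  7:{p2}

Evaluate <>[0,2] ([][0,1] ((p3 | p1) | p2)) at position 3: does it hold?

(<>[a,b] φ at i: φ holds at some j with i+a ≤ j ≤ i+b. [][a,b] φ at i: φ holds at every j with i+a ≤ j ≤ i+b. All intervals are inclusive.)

Check [][0,1] ((p3 | p1) | p2) at each j in [3,5]:
  j=3: holds on [3,4]
  j=4: fails at 5
  j=5: fails at 5
Found at j=3 → formula holds.

Yes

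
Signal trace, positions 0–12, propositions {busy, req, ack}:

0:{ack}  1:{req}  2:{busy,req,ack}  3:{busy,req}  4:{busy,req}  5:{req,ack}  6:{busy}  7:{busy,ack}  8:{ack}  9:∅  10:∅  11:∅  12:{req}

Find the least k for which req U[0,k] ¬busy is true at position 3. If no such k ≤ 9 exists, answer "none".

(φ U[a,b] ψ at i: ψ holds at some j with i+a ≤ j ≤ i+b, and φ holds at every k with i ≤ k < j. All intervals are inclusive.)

2

Need earliest j ≥ 3 with ¬busy, and req at every k in [3,j-1].
  j=3: rhs fails.
  j=4: rhs fails.
  j=5: rhs holds; lhs holds on [3,4]. k = 2.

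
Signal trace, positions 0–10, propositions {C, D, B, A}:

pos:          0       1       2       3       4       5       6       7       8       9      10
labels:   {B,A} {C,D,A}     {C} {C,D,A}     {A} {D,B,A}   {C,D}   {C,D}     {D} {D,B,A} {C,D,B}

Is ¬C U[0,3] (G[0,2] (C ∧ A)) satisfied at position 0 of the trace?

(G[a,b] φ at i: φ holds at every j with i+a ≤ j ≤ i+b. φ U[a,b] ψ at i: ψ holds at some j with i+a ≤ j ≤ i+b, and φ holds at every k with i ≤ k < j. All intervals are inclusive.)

Need some j in [0,3] with G[0,2] (C ∧ A), and ¬C at every k in [0,j-1].
  j=0: G[0,2] (C ∧ A) — fails at 0.
  j=1: G[0,2] (C ∧ A) — fails at 2.
  j=2: G[0,2] (C ∧ A) — fails at 2.
  j=3: G[0,2] (C ∧ A) — fails at 4.
No j in the window works → until fails.

No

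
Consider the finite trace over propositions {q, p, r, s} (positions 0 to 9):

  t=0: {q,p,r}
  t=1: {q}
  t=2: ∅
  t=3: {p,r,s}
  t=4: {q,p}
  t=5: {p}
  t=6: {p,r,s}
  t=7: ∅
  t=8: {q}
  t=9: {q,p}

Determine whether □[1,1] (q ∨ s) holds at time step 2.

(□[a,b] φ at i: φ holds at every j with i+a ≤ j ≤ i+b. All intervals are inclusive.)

Check (q ∨ s) at every j in [3,3]:
  j=3: true
All positions satisfy it → formula holds.

Holds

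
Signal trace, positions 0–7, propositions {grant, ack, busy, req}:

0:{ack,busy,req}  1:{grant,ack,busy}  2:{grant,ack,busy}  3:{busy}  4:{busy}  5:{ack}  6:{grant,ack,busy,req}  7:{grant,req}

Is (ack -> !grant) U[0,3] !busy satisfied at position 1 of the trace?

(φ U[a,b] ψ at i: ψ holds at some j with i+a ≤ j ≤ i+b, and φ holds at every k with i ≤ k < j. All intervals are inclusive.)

Need some j in [1,4] with !busy, and (ack -> !grant) at every k in [1,j-1].
  j=1: !busy false.
  j=2: !busy false.
  j=3: !busy false.
  j=4: !busy false.
No j in the window works → until fails.

False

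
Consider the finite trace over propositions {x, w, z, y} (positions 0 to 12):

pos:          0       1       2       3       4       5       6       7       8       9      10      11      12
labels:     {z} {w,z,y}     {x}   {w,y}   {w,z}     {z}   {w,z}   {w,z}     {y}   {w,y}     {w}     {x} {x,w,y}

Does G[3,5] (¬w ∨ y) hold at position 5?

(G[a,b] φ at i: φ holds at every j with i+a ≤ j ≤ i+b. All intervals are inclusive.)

Check (¬w ∨ y) at every j in [8,10]:
  j=8: true
  j=9: true
  j=10: false
Fails at j=10 → formula fails.

No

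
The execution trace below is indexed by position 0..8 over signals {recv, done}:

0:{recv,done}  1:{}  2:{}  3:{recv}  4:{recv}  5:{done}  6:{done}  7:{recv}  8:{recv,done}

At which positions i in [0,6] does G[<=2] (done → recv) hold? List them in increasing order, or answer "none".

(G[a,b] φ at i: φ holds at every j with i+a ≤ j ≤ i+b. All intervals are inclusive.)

Evaluate at each i in [0,6]:
  i=0: ✓ (all of [0,2])
  i=1: ✓ (all of [1,3])
  i=2: ✓ (all of [2,4])
  i=3: ✗ (fails at j=5)
  i=4: ✗ (fails at j=5)
  i=5: ✗ (fails at j=5)
  i=6: ✗ (fails at j=6)

0, 1, 2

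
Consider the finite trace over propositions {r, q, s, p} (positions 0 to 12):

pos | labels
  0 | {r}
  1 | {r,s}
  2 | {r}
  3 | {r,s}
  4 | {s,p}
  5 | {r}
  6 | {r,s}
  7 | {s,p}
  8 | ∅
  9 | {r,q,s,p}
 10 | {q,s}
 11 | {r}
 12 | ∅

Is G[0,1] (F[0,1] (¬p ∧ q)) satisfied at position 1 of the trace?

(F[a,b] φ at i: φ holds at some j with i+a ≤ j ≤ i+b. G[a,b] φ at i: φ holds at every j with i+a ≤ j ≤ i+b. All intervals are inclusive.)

No

Check F[0,1] (¬p ∧ q) at every j in [1,2]:
  j=1: fails (none in [1,2])
  j=2: fails (none in [2,3])
Fails at j=1 → formula fails.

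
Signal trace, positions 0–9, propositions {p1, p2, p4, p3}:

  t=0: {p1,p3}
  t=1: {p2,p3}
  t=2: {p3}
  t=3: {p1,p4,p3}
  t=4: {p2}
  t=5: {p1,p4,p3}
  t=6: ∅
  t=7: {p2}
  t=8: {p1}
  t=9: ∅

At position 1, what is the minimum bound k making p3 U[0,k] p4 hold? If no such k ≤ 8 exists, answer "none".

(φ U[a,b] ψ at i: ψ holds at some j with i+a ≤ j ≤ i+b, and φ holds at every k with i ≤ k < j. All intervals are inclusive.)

2

Need earliest j ≥ 1 with p4, and p3 at every k in [1,j-1].
  j=1: rhs fails.
  j=2: rhs fails.
  j=3: rhs holds; lhs holds on [1,2]. k = 2.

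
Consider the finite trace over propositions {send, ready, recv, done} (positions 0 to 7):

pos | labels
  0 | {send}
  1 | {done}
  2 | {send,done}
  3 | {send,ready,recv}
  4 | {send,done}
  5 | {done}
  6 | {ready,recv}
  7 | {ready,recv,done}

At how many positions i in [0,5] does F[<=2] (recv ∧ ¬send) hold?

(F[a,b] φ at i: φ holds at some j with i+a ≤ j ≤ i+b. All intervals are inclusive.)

2

Evaluate at each i in [0,5]:
  i=0: ✗ (none in [0,2])
  i=1: ✗ (none in [1,3])
  i=2: ✗ (none in [2,4])
  i=3: ✗ (none in [3,5])
  i=4: ✓ (witness j=6)
  i=5: ✓ (witness j=6)
Positions where it holds: {4, 5} → 2.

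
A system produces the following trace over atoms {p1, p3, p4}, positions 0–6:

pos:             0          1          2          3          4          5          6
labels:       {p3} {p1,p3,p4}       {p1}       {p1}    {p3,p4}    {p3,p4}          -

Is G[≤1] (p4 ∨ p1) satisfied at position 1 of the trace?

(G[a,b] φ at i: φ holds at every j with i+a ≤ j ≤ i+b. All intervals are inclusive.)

Check (p4 ∨ p1) at every j in [1,2]:
  j=1: true
  j=2: true
All positions satisfy it → formula holds.

Holds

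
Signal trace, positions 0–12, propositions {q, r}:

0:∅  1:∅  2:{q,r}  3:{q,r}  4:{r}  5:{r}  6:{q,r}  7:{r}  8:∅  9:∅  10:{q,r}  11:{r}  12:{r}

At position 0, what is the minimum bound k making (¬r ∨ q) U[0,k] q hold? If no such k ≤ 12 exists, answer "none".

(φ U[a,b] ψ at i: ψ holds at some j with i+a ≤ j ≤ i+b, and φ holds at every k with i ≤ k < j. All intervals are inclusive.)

2

Need earliest j ≥ 0 with q, and (¬r ∨ q) at every k in [0,j-1].
  j=0: rhs fails.
  j=1: rhs fails.
  j=2: rhs holds; lhs holds on [0,1]. k = 2.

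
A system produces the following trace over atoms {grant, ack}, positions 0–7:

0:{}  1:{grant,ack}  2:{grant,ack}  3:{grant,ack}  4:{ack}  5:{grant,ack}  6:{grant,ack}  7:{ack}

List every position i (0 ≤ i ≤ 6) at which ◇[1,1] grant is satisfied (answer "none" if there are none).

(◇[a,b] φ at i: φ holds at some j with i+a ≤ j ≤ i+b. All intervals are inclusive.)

Evaluate at each i in [0,6]:
  i=0: ✓ (witness j=1)
  i=1: ✓ (witness j=2)
  i=2: ✓ (witness j=3)
  i=3: ✗ (none in [4,4])
  i=4: ✓ (witness j=5)
  i=5: ✓ (witness j=6)
  i=6: ✗ (none in [7,7])

0, 1, 2, 4, 5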